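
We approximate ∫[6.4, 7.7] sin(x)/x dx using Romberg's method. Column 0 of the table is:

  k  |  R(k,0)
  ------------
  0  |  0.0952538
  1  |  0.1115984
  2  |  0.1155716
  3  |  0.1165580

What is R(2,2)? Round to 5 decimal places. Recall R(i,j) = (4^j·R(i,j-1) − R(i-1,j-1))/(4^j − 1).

0.11689

R(1,1) = (4·0.1115984 − 0.0952538) / 3 = 0.1170466
R(2,1) = 0.1155716 + (0.1155716 − 0.1115984)/3 = 0.1168960
R(2,2) = 0.1168960 + (0.1168960 − 0.1170466)/15 = 0.1168860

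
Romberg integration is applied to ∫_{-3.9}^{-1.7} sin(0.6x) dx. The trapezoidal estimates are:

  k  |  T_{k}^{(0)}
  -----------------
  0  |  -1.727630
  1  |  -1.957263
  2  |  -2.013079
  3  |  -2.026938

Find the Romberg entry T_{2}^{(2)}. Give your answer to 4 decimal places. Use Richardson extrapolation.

T_{1}^{(1)} = (4·(-1.957263) − (-1.727630)) / 3 = -2.033807
T_{2}^{(1)} = (4·(-2.013079) − (-1.957263)) / 3 = -2.031684
T_{2}^{(2)} = -2.031684 + (-2.031684 − (-2.033807))/15 = -2.031542

-2.0315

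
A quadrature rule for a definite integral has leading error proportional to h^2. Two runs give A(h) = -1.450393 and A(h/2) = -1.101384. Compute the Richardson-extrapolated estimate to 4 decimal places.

-0.9850

The leading error scales as h^2; refining by a factor of 2 reduces it by 2^2 = 4.
Extrapolated value = (4·A(h/2) − A(h)) / (4 − 1)
= (4·(-1.101384) − (-1.450393)) / 3
= -2.955143 / 3 = -0.985048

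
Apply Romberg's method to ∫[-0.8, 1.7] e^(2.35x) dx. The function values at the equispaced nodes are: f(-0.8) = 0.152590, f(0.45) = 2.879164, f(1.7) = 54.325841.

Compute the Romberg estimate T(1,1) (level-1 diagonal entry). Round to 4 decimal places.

27.4980

T(0,0) (trapezoid, 1 panel, h=2.5000): 68.098039
T(1,0) (trapezoid, 2 panels, h=1.2500): 37.647974
T(1,1) = 37.647974 + (37.647974 − 68.098039)/3 = 27.497952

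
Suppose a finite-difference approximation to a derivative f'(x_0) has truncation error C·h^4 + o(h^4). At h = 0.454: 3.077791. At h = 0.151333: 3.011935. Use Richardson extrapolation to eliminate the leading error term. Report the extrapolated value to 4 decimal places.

Extrapolated value = (81·A(h/3) − A(h)) / (81 − 1)
= (81·3.011935 − 3.077791) / 80
= 240.888944 / 80 = 3.011112

3.0111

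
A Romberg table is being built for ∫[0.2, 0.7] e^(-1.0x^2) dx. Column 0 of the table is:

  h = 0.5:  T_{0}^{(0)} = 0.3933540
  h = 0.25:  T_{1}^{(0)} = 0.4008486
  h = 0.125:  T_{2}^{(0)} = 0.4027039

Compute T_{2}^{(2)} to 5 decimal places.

Richardson extrapolation on the trapezoidal column (denominator 4−1=3):
T_{1}^{(1)} = (4·0.4008486 − 0.3933540) / 3 = 0.4033468
T_{2}^{(1)} = (4·0.4027039 − 0.4008486) / 3 = 0.4033223
T_{2}^{(2)} = (16·0.4033223 − 0.4033468) / 15 = 0.4033207
(Column j=1 coincides with Simpson's rule on the same nodes.)

0.40332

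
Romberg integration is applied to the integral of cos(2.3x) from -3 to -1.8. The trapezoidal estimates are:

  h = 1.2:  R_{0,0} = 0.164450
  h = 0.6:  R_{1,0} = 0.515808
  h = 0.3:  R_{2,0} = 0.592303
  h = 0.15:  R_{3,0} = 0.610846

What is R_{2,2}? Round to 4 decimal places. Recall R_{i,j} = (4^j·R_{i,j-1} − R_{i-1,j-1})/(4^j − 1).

Richardson extrapolation on the trapezoidal column (denominator 4−1=3):
R_{1,1} = 0.515808 + (0.515808 − 0.164450)/3 = 0.632927
R_{2,1} = (4·0.592303 − 0.515808) / 3 = 0.617801
R_{2,2} = (16·0.617801 − 0.632927) / 15 = 0.616793
(Column j=1 coincides with Simpson's rule on the same nodes.)

0.6168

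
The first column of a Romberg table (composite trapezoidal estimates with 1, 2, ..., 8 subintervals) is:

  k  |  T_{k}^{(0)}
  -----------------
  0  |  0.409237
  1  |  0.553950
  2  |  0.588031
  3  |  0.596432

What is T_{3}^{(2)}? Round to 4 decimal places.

T_{2}^{(1)} = 0.588031 + (0.588031 − 0.553950)/3 = 0.599391
T_{3}^{(1)} = (4·0.596432 − 0.588031) / 3 = 0.599232
T_{3}^{(2)} = (16·0.599232 − 0.599391) / 15 = 0.599221

0.5992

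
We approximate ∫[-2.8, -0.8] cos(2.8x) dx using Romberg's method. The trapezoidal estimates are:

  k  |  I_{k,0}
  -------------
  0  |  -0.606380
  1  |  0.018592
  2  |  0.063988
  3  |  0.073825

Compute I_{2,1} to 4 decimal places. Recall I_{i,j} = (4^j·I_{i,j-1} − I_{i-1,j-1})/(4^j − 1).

0.0791

I_{2,1} = 0.063988 + (0.063988 − 0.018592)/3 = 0.079120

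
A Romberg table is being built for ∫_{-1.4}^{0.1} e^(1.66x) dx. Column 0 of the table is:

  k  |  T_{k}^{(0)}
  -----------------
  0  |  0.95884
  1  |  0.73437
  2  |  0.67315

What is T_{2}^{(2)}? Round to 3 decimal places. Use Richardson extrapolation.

Richardson extrapolation on the trapezoidal column (denominator 4−1=3):
T_{1}^{(1)} = (4·0.73437 − 0.95884) / 3 = 0.65955
T_{2}^{(1)} = (4·0.67315 − 0.73437) / 3 = 0.65274
T_{2}^{(2)} = (16·0.65274 − 0.65955) / 15 = 0.65229

0.652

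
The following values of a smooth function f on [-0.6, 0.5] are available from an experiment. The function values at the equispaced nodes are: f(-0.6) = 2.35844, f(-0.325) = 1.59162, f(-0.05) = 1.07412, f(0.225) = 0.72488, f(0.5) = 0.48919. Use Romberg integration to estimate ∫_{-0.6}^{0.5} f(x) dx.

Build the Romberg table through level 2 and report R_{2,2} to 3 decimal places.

R_{0,0} (trapezoid, 1 panel, h=1.1000): 1.56620
R_{1,0} (trapezoid, 2 panels, h=0.5500): 1.37386
R_{2,0} (trapezoid, 4 panels, h=0.2750): 1.32397
R_{1,1} = 1.37386 + (1.37386 − 1.56620)/3 = 1.30975
R_{2,1} = 1.32397 + (1.32397 − 1.37386)/3 = 1.30734
R_{2,2} = 1.30734 + (1.30734 − 1.30975)/15 = 1.30718

1.307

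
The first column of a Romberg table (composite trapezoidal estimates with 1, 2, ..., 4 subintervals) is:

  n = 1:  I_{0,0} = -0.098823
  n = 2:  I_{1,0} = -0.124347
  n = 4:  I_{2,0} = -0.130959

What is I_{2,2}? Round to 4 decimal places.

-0.1332

I_{1,1} = -0.124347 + (-0.124347 − (-0.098823))/3 = -0.132855
I_{2,1} = -0.130959 + (-0.130959 − (-0.124347))/3 = -0.133163
I_{2,2} = (16·(-0.133163) − (-0.132855)) / 15 = -0.133184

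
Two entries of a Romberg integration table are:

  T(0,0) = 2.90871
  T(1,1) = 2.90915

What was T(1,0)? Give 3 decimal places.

From T(1,1) = (4·T(1,0) − T(0,0))/3, solve for T(1,0):
4·T(1,0) = 3·2.90915 + 2.90871 = 11.63616
T(1,0) = 2.90904

2.909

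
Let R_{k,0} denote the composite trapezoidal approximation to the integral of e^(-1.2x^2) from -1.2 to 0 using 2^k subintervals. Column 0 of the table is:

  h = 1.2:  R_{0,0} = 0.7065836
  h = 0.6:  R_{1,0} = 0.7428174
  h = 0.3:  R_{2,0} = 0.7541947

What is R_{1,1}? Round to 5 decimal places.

R_{1,1} = 0.7428174 + (0.7428174 − 0.7065836)/3 = 0.7548953

0.75490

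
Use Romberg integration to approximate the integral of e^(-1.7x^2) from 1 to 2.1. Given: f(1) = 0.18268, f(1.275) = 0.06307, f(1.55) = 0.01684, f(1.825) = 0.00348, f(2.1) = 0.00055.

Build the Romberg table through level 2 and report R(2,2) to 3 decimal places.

0.044

R(0,0) (trapezoid, 1 panel, h=1.1000): 0.10078
R(1,0) (trapezoid, 2 panels, h=0.5500): 0.05965
R(2,0) (trapezoid, 4 panels, h=0.2750): 0.04813
R(1,1) = 0.05965 + (0.05965 − 0.10078)/3 = 0.04594
R(2,1) = 0.04813 + (0.04813 − 0.05965)/3 = 0.04429
R(2,2) = 0.04429 + (0.04429 − 0.04594)/15 = 0.04418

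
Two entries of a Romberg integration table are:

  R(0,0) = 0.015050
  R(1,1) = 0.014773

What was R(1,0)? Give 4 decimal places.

0.0148

From R(1,1) = (4·R(1,0) − R(0,0))/3, solve for R(1,0):
4·R(1,0) = 3·0.014773 + 0.015050 = 0.059369
R(1,0) = 0.014842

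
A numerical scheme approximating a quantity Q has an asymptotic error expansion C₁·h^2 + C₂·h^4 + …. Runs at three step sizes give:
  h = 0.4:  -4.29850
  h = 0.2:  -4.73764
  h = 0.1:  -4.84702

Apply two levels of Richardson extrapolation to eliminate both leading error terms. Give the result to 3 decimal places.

First eliminate the h^2 term (factor 2^2 = 4):
  B₁ = (4·(-4.73764) − (-4.29850))/3 = -4.88402
  B₂ = (4·(-4.84702) − (-4.73764))/3 = -4.88348
Then eliminate the h^4 term (factor 2^4 = 16):
  (16·(-4.88348) − (-4.88402))/15 = -4.88344

-4.883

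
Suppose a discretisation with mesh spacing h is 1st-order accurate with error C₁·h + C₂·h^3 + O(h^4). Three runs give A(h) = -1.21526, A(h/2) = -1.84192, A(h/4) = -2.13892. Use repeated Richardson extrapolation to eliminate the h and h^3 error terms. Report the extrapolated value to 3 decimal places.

First eliminate the h term (factor 2^1 = 2):
  B₁ = (2·(-1.84192) − (-1.21526))/1 = -2.46858
  B₂ = (2·(-2.13892) − (-1.84192))/1 = -2.43592
Then eliminate the h^3 term (factor 2^3 = 8):
  (8·(-2.43592) − (-2.46858))/7 = -2.43125

-2.431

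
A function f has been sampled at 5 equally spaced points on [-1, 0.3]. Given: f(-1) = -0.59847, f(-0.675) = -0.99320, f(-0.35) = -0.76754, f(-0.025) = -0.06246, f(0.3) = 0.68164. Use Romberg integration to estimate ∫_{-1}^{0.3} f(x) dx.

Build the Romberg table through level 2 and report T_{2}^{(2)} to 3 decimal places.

T_{0}^{(0)} (trapezoid, 1 panel, h=1.3000): 0.05406
T_{1}^{(0)} (trapezoid, 2 panels, h=0.6500): -0.47187
T_{2}^{(0)} (trapezoid, 4 panels, h=0.3250): -0.57902
T_{1}^{(1)} = -0.47187 + (-0.47187 − 0.05406)/3 = -0.64718
T_{2}^{(1)} = -0.57902 + (-0.57902 − (-0.47187))/3 = -0.61474
T_{2}^{(2)} = -0.61474 + (-0.61474 − (-0.64718))/15 = -0.61258

-0.613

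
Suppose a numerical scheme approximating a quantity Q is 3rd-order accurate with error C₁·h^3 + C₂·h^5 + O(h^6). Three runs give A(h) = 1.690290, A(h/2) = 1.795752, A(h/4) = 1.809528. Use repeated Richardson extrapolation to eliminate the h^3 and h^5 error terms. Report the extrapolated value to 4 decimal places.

First eliminate the h^3 term (factor 2^3 = 8):
  B₁ = (8·1.795752 − 1.690290)/7 = 1.810818
  B₂ = (8·1.809528 − 1.795752)/7 = 1.811496
Then eliminate the h^5 term (factor 2^5 = 32):
  (32·1.811496 − 1.810818)/31 = 1.811518

1.8115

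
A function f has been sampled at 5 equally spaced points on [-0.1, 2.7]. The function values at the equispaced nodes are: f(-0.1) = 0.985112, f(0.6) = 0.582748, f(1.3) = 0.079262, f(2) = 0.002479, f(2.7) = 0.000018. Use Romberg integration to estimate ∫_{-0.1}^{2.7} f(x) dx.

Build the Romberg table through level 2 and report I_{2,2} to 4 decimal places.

I_{0,0} (trapezoid, 1 panel, h=2.8000): 1.379182
I_{1,0} (trapezoid, 2 panels, h=1.4000): 0.800558
I_{2,0} (trapezoid, 4 panels, h=0.7000): 0.809938
I_{1,1} = 0.800558 + (0.800558 − 1.379182)/3 = 0.607683
I_{2,1} = 0.809938 + (0.809938 − 0.800558)/3 = 0.813065
I_{2,2} = 0.813065 + (0.813065 − 0.607683)/15 = 0.826757

0.8268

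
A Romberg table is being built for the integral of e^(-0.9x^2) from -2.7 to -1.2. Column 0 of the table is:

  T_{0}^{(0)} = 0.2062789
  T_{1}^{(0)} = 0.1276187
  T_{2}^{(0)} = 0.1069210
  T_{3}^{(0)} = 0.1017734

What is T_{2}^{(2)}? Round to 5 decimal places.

Richardson extrapolation on the trapezoidal column (denominator 4−1=3):
T_{1}^{(1)} = (4·0.1276187 − 0.2062789) / 3 = 0.1013986
T_{2}^{(1)} = 0.1069210 + (0.1069210 − 0.1276187)/3 = 0.1000218
T_{2}^{(2)} = 0.1000218 + (0.1000218 − 0.1013986)/15 = 0.0999300

0.09993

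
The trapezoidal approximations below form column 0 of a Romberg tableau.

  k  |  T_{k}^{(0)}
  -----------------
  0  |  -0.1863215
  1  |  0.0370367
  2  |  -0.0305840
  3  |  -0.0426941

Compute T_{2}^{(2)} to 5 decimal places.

T_{1}^{(1)} = (4·0.0370367 − (-0.1863215)) / 3 = 0.1114894
T_{2}^{(1)} = (4·(-0.0305840) − 0.0370367) / 3 = -0.0531242
T_{2}^{(2)} = -0.0531242 + (-0.0531242 − 0.1114894)/15 = -0.0640984

-0.06410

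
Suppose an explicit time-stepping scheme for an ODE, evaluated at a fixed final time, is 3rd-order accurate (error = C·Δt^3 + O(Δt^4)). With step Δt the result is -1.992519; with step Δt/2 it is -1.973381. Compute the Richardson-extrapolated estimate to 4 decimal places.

-1.9706

The leading error scales as Δt^3; refining by a factor of 2 reduces it by 2^3 = 8.
Extrapolated value = (8·A(Δt/2) − A(Δt)) / (8 − 1)
= (8·(-1.973381) − (-1.992519)) / 7
= -13.794529 / 7 = -1.970647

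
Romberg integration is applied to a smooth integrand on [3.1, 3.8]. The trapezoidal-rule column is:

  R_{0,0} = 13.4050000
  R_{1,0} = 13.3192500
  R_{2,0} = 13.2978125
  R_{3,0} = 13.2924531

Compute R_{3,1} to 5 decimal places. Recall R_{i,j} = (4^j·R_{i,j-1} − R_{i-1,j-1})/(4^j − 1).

Richardson extrapolation on the trapezoidal column (denominator 4−1=3):
R_{3,1} = (4·13.2924531 − 13.2978125) / 3 = 13.2906666

13.29067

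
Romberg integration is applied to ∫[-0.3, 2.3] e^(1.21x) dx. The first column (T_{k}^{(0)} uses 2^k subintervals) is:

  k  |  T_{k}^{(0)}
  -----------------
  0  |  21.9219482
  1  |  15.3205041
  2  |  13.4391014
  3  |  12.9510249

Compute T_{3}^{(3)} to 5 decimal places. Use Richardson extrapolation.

Richardson extrapolation on the trapezoidal column (denominator 4−1=3):
T_{1}^{(1)} = (4·15.3205041 − 21.9219482) / 3 = 13.1200227
T_{2}^{(1)} = 13.4391014 + (13.4391014 − 15.3205041)/3 = 12.8119672
T_{3}^{(1)} = 12.9510249 + (12.9510249 − 13.4391014)/3 = 12.7883327
T_{2}^{(2)} = (16·12.8119672 − 13.1200227) / 15 = 12.7914302
T_{3}^{(2)} = 12.7883327 + (12.7883327 − 12.8119672)/15 = 12.7867571
T_{3}^{(3)} = (64·12.7867571 − 12.7914302) / 63 = 12.7866829
(Column j=1 coincides with Simpson's rule on the same nodes.)

12.78668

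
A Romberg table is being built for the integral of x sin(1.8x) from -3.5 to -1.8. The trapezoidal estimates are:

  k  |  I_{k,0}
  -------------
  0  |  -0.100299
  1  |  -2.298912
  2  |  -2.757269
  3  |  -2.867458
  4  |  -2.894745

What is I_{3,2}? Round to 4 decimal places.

I_{2,1} = (4·(-2.757269) − (-2.298912)) / 3 = -2.910055
I_{3,1} = (4·(-2.867458) − (-2.757269)) / 3 = -2.904188
I_{3,2} = (16·(-2.904188) − (-2.910055)) / 15 = -2.903797

-2.9038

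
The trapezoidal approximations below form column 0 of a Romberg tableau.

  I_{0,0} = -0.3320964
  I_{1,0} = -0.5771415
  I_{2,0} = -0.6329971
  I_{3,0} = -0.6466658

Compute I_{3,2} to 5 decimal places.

-0.65120

I_{2,1} = -0.6329971 + (-0.6329971 − (-0.5771415))/3 = -0.6516156
I_{3,1} = (4·(-0.6466658) − (-0.6329971)) / 3 = -0.6512220
I_{3,2} = (16·(-0.6512220) − (-0.6516156)) / 15 = -0.6511958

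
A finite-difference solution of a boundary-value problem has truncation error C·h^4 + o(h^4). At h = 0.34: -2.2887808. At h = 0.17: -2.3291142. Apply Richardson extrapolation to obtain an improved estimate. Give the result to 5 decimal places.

Extrapolated value = (16·A(h/2) − A(h)) / (16 − 1)
= (16·(-2.3291142) − (-2.2887808)) / 15
= -34.9770464 / 15 = -2.3318031

-2.33180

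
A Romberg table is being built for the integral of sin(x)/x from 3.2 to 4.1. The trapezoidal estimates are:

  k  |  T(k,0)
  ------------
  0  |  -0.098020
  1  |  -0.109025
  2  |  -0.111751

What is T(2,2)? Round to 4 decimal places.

T(1,1) = -0.109025 + (-0.109025 − (-0.098020))/3 = -0.112693
T(2,1) = -0.111751 + (-0.111751 − (-0.109025))/3 = -0.112660
T(2,2) = (16·(-0.112660) − (-0.112693)) / 15 = -0.112658
(Column j=1 coincides with Simpson's rule on the same nodes.)

-0.1127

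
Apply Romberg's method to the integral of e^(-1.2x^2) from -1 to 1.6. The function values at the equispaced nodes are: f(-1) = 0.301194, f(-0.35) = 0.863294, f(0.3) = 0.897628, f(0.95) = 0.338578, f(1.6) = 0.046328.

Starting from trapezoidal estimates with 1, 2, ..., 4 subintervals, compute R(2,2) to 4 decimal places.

1.4925

R(0,0) (trapezoid, 1 panel, h=2.6000): 0.451779
R(1,0) (trapezoid, 2 panels, h=1.3000): 1.392806
R(2,0) (trapezoid, 4 panels, h=0.6500): 1.477620
R(1,1) = 1.392806 + (1.392806 − 0.451779)/3 = 1.706482
R(2,1) = 1.477620 + (1.477620 − 1.392806)/3 = 1.505891
R(2,2) = 1.505891 + (1.505891 − 1.706482)/15 = 1.492518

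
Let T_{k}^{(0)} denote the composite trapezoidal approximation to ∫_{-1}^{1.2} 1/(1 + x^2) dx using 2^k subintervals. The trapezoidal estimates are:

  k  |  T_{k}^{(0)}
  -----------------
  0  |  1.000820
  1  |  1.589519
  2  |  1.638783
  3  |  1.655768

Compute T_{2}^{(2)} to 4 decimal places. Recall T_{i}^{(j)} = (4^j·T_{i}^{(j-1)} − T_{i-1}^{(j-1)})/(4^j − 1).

Richardson extrapolation on the trapezoidal column (denominator 4−1=3):
T_{1}^{(1)} = 1.589519 + (1.589519 − 1.000820)/3 = 1.785752
T_{2}^{(1)} = (4·1.638783 − 1.589519) / 3 = 1.655204
T_{2}^{(2)} = (16·1.655204 − 1.785752) / 15 = 1.646501

1.6465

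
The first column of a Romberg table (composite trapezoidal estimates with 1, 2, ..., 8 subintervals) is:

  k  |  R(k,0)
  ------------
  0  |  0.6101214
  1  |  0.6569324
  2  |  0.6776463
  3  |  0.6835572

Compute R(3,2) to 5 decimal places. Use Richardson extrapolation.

R(2,1) = 0.6776463 + (0.6776463 − 0.6569324)/3 = 0.6845509
R(3,1) = (4·0.6835572 − 0.6776463) / 3 = 0.6855275
R(3,2) = 0.6855275 + (0.6855275 − 0.6845509)/15 = 0.6855926

0.68559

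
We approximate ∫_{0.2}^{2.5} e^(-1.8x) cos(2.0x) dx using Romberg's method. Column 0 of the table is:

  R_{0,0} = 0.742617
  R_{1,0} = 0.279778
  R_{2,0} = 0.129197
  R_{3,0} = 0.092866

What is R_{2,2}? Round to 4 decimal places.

Richardson extrapolation on the trapezoidal column (denominator 4−1=3):
R_{1,1} = (4·0.279778 − 0.742617) / 3 = 0.125498
R_{2,1} = 0.129197 + (0.129197 − 0.279778)/3 = 0.079003
R_{2,2} = 0.079003 + (0.079003 − 0.125498)/15 = 0.075903

0.0759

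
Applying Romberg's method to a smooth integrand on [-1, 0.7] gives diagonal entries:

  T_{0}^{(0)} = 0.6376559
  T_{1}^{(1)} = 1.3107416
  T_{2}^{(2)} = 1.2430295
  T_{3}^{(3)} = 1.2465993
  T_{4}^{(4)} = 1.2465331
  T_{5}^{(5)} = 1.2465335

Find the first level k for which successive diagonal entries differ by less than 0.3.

|T_{1}^{(1)} − T_{0}^{(0)}| = 0.6730857 ≥ 0.3
|T_{2}^{(2)} − T_{1}^{(1)}| = 0.0677121 < 0.3

k = 2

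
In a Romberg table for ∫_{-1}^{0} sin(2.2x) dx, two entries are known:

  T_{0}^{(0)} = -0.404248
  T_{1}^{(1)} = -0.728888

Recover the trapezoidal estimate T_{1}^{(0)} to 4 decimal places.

From T_{1}^{(1)} = (4·T_{1}^{(0)} − T_{0}^{(0)})/3, solve for T_{1}^{(0)}:
4·T_{1}^{(0)} = 3·(-0.728888) + (-0.404248) = -2.590912
T_{1}^{(0)} = -0.647728

-0.6477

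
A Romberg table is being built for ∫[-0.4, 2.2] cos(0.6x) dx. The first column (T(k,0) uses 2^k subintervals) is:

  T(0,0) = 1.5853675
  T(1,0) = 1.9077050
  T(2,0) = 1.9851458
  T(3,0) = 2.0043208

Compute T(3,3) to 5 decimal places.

2.01070

T(1,1) = (4·1.9077050 − 1.5853675) / 3 = 2.0151508
T(2,1) = 1.9851458 + (1.9851458 − 1.9077050)/3 = 2.0109594
T(3,1) = 2.0043208 + (2.0043208 − 1.9851458)/3 = 2.0107125
T(2,2) = 2.0109594 + (2.0109594 − 2.0151508)/15 = 2.0106800
T(3,2) = (16·2.0107125 − 2.0109594) / 15 = 2.0106960
T(3,3) = 2.0106960 + (2.0106960 − 2.0106800)/63 = 2.0106963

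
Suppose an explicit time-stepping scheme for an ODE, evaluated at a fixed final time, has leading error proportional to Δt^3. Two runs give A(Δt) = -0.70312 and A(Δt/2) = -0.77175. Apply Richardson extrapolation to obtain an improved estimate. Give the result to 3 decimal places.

The leading error scales as Δt^3; refining by a factor of 2 reduces it by 2^3 = 8.
Extrapolated value = (8·A(Δt/2) − A(Δt)) / (8 − 1)
= (8·(-0.77175) − (-0.70312)) / 7
= -5.47088 / 7 = -0.78155

-0.782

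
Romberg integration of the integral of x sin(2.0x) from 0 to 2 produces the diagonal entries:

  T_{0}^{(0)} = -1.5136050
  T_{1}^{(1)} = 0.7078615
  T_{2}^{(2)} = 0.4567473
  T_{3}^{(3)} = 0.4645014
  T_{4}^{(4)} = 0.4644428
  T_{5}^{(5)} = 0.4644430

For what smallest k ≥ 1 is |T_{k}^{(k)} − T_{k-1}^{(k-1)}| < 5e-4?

k = 4

|T_{1}^{(1)} − T_{0}^{(0)}| = 2.2214665 ≥ 5e-4
|T_{2}^{(2)} − T_{1}^{(1)}| = 0.2511142 ≥ 5e-4
|T_{3}^{(3)} − T_{2}^{(2)}| = 0.0077541 ≥ 5e-4
|T_{4}^{(4)} − T_{3}^{(3)}| = 0.0000586 < 5e-4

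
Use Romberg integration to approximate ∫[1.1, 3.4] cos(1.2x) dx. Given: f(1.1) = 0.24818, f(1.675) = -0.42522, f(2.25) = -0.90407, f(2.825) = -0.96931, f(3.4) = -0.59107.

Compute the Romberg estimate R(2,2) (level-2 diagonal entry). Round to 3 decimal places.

-1.479

R(0,0) (trapezoid, 1 panel, h=2.3000): -0.39432
R(1,0) (trapezoid, 2 panels, h=1.1500): -1.23684
R(2,0) (trapezoid, 4 panels, h=0.5750): -1.42028
R(1,1) = -1.23684 + (-1.23684 − (-0.39432))/3 = -1.51768
R(2,1) = -1.42028 + (-1.42028 − (-1.23684))/3 = -1.48143
R(2,2) = -1.48143 + (-1.48143 − (-1.51768))/15 = -1.47901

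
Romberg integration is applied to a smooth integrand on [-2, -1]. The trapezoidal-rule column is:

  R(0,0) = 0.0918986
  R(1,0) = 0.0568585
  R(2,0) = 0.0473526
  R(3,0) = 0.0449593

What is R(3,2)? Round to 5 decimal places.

0.04416

Richardson extrapolation on the trapezoidal column (denominator 4−1=3):
R(2,1) = (4·0.0473526 − 0.0568585) / 3 = 0.0441840
R(3,1) = 0.0449593 + (0.0449593 − 0.0473526)/3 = 0.0441615
R(3,2) = (16·0.0441615 − 0.0441840) / 15 = 0.0441600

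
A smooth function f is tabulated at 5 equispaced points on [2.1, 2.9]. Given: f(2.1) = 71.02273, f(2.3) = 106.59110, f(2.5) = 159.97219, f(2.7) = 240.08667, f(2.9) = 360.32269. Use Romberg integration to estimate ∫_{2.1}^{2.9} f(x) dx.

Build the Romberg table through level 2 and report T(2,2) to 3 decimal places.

142.514

T(0,0) (trapezoid, 1 panel, h=0.8000): 172.53817
T(1,0) (trapezoid, 2 panels, h=0.4000): 150.25796
T(2,0) (trapezoid, 4 panels, h=0.2000): 144.46453
T(1,1) = 150.25796 + (150.25796 − 172.53817)/3 = 142.83122
T(2,1) = 144.46453 + (144.46453 − 150.25796)/3 = 142.53339
T(2,2) = 142.53339 + (142.53339 − 142.83122)/15 = 142.51353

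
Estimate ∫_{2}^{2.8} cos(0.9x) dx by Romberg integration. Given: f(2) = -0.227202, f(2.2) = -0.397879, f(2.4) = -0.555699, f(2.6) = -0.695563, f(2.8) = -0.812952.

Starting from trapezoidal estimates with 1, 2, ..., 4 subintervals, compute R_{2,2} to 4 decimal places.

-0.4350

R_{0,0} (trapezoid, 1 panel, h=0.8000): -0.416062
R_{1,0} (trapezoid, 2 panels, h=0.4000): -0.430310
R_{2,0} (trapezoid, 4 panels, h=0.2000): -0.433844
R_{1,1} = -0.430310 + (-0.430310 − (-0.416062))/3 = -0.435059
R_{2,1} = -0.433844 + (-0.433844 − (-0.430310))/3 = -0.435022
R_{2,2} = -0.435022 + (-0.435022 − (-0.435059))/15 = -0.435020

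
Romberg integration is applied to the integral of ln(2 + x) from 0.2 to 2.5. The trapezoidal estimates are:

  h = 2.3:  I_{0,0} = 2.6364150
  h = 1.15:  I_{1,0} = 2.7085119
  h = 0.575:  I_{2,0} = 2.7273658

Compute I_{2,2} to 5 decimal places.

2.73372

Richardson extrapolation on the trapezoidal column (denominator 4−1=3):
I_{1,1} = (4·2.7085119 − 2.6364150) / 3 = 2.7325442
I_{2,1} = (4·2.7273658 − 2.7085119) / 3 = 2.7336504
I_{2,2} = (16·2.7336504 − 2.7325442) / 15 = 2.7337241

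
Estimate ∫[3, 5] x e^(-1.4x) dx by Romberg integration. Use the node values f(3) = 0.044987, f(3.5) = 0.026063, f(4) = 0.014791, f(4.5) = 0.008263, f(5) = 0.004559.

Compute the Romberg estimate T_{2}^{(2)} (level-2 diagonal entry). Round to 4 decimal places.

T_{0}^{(0)} (trapezoid, 1 panel, h=2.0000): 0.049546
T_{1}^{(0)} (trapezoid, 2 panels, h=1.0000): 0.039564
T_{2}^{(0)} (trapezoid, 4 panels, h=0.5000): 0.036945
T_{1}^{(1)} = 0.039564 + (0.039564 − 0.049546)/3 = 0.036237
T_{2}^{(1)} = 0.036945 + (0.036945 − 0.039564)/3 = 0.036072
T_{2}^{(2)} = 0.036072 + (0.036072 − 0.036237)/15 = 0.036061

0.0361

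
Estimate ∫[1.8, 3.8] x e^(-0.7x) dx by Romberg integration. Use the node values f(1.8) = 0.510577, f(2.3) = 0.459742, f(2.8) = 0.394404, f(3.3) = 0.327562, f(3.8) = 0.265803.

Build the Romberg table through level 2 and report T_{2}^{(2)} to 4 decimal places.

T_{0}^{(0)} (trapezoid, 1 panel, h=2.0000): 0.776380
T_{1}^{(0)} (trapezoid, 2 panels, h=1.0000): 0.782594
T_{2}^{(0)} (trapezoid, 4 panels, h=0.5000): 0.784949
T_{1}^{(1)} = 0.782594 + (0.782594 − 0.776380)/3 = 0.784665
T_{2}^{(1)} = 0.784949 + (0.784949 − 0.782594)/3 = 0.785734
T_{2}^{(2)} = 0.785734 + (0.785734 − 0.784665)/15 = 0.785805

0.7858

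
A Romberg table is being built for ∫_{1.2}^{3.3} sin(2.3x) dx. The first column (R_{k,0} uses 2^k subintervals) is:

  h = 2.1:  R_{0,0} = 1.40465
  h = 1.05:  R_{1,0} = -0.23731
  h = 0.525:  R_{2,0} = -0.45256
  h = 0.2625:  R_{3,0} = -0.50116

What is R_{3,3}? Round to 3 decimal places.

R_{1,1} = (4·(-0.23731) − 1.40465) / 3 = -0.78463
R_{2,1} = (4·(-0.45256) − (-0.23731)) / 3 = -0.52431
R_{3,1} = -0.50116 + (-0.50116 − (-0.45256))/3 = -0.51736
R_{2,2} = (16·(-0.52431) − (-0.78463)) / 15 = -0.50696
R_{3,2} = -0.51736 + (-0.51736 − (-0.52431))/15 = -0.51690
R_{3,3} = (64·(-0.51690) − (-0.50696)) / 63 = -0.51706

-0.517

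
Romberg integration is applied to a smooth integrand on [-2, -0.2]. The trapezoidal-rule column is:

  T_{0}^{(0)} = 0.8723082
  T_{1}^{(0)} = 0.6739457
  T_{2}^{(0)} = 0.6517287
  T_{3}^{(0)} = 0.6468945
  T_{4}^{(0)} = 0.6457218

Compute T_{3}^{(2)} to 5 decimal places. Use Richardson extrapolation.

0.64535

Richardson extrapolation on the trapezoidal column (denominator 4−1=3):
T_{2}^{(1)} = (4·0.6517287 − 0.6739457) / 3 = 0.6443230
T_{3}^{(1)} = 0.6468945 + (0.6468945 − 0.6517287)/3 = 0.6452831
T_{3}^{(2)} = (16·0.6452831 − 0.6443230) / 15 = 0.6453471
(Column j=1 coincides with Simpson's rule on the same nodes.)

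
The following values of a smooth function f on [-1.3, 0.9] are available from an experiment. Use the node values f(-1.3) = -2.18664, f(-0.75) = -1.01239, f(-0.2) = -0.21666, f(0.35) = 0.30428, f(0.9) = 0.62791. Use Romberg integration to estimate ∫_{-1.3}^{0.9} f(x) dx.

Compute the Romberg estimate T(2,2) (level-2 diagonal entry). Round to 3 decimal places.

-0.884

T(0,0) (trapezoid, 1 panel, h=2.2000): -1.71460
T(1,0) (trapezoid, 2 panels, h=1.1000): -1.09563
T(2,0) (trapezoid, 4 panels, h=0.5500): -0.93727
T(1,1) = -1.09563 + (-1.09563 − (-1.71460))/3 = -0.88931
T(2,1) = -0.93727 + (-0.93727 − (-1.09563))/3 = -0.88448
T(2,2) = -0.88448 + (-0.88448 − (-0.88931))/15 = -0.88416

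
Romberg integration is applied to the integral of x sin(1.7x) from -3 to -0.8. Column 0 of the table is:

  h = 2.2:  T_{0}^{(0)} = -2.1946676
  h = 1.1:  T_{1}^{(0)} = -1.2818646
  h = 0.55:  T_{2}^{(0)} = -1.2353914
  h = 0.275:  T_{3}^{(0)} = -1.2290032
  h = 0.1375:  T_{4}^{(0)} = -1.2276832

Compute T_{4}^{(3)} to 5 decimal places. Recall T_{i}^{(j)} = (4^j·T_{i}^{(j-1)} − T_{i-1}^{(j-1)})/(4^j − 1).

Richardson extrapolation on the trapezoidal column (denominator 4−1=3):
T_{2}^{(1)} = -1.2353914 + (-1.2353914 − (-1.2818646))/3 = -1.2199003
T_{3}^{(1)} = (4·(-1.2290032) − (-1.2353914)) / 3 = -1.2268738
T_{4}^{(1)} = (4·(-1.2276832) − (-1.2290032)) / 3 = -1.2272432
T_{3}^{(2)} = -1.2268738 + (-1.2268738 − (-1.2199003))/15 = -1.2273387
T_{4}^{(2)} = (16·(-1.2272432) − (-1.2268738)) / 15 = -1.2272678
T_{4}^{(3)} = -1.2272678 + (-1.2272678 − (-1.2273387))/63 = -1.2272667
(Column j=1 coincides with Simpson's rule on the same nodes.)

-1.22727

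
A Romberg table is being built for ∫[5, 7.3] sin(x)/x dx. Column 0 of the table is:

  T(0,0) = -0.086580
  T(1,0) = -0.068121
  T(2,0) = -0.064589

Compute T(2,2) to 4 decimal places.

Richardson extrapolation on the trapezoidal column (denominator 4−1=3):
T(1,1) = -0.068121 + (-0.068121 − (-0.086580))/3 = -0.061968
T(2,1) = -0.064589 + (-0.064589 − (-0.068121))/3 = -0.063412
T(2,2) = (16·(-0.063412) − (-0.061968)) / 15 = -0.063508
(Column j=1 coincides with Simpson's rule on the same nodes.)

-0.0635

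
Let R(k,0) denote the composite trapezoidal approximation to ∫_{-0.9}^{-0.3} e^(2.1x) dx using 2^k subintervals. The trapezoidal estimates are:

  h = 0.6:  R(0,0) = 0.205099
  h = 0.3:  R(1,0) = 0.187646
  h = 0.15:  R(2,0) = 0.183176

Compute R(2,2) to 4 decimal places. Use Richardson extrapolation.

0.1817

Richardson extrapolation on the trapezoidal column (denominator 4−1=3):
R(1,1) = (4·0.187646 − 0.205099) / 3 = 0.181828
R(2,1) = (4·0.183176 − 0.187646) / 3 = 0.181686
R(2,2) = 0.181686 + (0.181686 − 0.181828)/15 = 0.181677
(Column j=1 coincides with Simpson's rule on the same nodes.)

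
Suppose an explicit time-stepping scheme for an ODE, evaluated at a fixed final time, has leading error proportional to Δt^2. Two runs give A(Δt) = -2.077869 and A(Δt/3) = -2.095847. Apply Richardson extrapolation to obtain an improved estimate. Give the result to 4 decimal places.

-2.0981

The leading error scales as Δt^2; refining by a factor of 3 reduces it by 3^2 = 9.
Extrapolated value = (9·A(Δt/3) − A(Δt)) / (9 − 1)
= (9·(-2.095847) − (-2.077869)) / 8
= -16.784754 / 8 = -2.098094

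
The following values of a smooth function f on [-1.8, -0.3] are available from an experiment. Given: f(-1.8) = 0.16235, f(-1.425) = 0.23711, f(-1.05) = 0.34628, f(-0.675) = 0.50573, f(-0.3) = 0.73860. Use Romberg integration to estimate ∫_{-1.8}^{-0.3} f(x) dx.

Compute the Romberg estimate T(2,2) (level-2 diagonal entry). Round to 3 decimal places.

T(0,0) (trapezoid, 1 panel, h=1.5000): 0.67571
T(1,0) (trapezoid, 2 panels, h=0.7500): 0.59757
T(2,0) (trapezoid, 4 panels, h=0.3750): 0.57735
T(1,1) = 0.59757 + (0.59757 − 0.67571)/3 = 0.57152
T(2,1) = 0.57735 + (0.57735 − 0.59757)/3 = 0.57061
T(2,2) = 0.57061 + (0.57061 − 0.57152)/15 = 0.57055

0.571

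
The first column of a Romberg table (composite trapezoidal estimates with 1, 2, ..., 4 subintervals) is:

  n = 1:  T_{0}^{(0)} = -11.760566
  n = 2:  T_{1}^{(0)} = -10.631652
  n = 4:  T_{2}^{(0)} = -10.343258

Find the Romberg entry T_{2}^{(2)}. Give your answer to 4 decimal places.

-10.2466

T_{1}^{(1)} = (4·(-10.631652) − (-11.760566)) / 3 = -10.255347
T_{2}^{(1)} = (4·(-10.343258) − (-10.631652)) / 3 = -10.247127
T_{2}^{(2)} = (16·(-10.247127) − (-10.255347)) / 15 = -10.246579
(Column j=1 coincides with Simpson's rule on the same nodes.)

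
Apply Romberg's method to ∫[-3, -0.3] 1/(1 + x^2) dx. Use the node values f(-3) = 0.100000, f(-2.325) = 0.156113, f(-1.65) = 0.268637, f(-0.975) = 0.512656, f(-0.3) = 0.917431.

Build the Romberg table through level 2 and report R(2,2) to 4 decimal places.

R(0,0) (trapezoid, 1 panel, h=2.7000): 1.373532
R(1,0) (trapezoid, 2 panels, h=1.3500): 1.049426
R(2,0) (trapezoid, 4 panels, h=0.6750): 0.976132
R(1,1) = 1.049426 + (1.049426 − 1.373532)/3 = 0.941391
R(2,1) = 0.976132 + (0.976132 − 1.049426)/3 = 0.951701
R(2,2) = 0.951701 + (0.951701 − 0.941391)/15 = 0.952388

0.9524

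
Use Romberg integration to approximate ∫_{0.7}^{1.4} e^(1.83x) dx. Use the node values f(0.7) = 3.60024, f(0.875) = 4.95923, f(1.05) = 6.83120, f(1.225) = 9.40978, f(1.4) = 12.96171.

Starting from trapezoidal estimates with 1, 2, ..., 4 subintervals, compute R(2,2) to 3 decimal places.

5.116

R(0,0) (trapezoid, 1 panel, h=0.7000): 5.79668
R(1,0) (trapezoid, 2 panels, h=0.3500): 5.28926
R(2,0) (trapezoid, 4 panels, h=0.1750): 5.15921
R(1,1) = 5.28926 + (5.28926 − 5.79668)/3 = 5.12012
R(2,1) = 5.15921 + (5.15921 − 5.28926)/3 = 5.11586
R(2,2) = 5.11586 + (5.11586 − 5.12012)/15 = 5.11558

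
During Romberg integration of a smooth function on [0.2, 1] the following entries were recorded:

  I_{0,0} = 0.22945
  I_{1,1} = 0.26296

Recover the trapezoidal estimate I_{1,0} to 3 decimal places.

From I_{1,1} = (4·I_{1,0} − I_{0,0})/3, solve for I_{1,0}:
4·I_{1,0} = 3·0.26296 + 0.22945 = 1.01833
I_{1,0} = 0.25458

0.255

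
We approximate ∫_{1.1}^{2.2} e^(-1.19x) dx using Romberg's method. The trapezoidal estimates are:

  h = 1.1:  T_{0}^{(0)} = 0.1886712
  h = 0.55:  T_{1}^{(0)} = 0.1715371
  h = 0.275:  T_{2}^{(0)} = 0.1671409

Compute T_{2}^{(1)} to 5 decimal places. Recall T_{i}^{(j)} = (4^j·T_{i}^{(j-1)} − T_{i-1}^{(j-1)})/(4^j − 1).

Richardson extrapolation on the trapezoidal column (denominator 4−1=3):
T_{2}^{(1)} = (4·0.1671409 − 0.1715371) / 3 = 0.1656755

0.16568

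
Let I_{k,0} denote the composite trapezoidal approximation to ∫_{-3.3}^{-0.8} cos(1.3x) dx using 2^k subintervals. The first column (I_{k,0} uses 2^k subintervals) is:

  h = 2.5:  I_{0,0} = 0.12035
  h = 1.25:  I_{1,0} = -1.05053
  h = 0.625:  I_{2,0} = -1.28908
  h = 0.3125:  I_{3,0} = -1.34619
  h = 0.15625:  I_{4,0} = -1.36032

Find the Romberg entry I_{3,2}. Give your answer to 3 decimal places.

Richardson extrapolation on the trapezoidal column (denominator 4−1=3):
I_{2,1} = -1.28908 + (-1.28908 − (-1.05053))/3 = -1.36860
I_{3,1} = -1.34619 + (-1.34619 − (-1.28908))/3 = -1.36523
I_{3,2} = -1.36523 + (-1.36523 − (-1.36860))/15 = -1.36501

-1.365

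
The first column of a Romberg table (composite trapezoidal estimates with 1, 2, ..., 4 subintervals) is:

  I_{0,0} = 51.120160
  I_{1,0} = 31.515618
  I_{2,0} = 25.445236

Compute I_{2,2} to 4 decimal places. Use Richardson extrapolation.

23.3178

Richardson extrapolation on the trapezoidal column (denominator 4−1=3):
I_{1,1} = 31.515618 + (31.515618 − 51.120160)/3 = 24.980771
I_{2,1} = (4·25.445236 − 31.515618) / 3 = 23.421775
I_{2,2} = (16·23.421775 − 24.980771) / 15 = 23.317842
(Column j=1 coincides with Simpson's rule on the same nodes.)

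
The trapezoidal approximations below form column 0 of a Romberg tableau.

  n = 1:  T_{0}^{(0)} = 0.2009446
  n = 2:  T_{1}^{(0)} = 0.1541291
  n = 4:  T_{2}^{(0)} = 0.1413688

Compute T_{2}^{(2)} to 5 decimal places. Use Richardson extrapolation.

0.13702

Richardson extrapolation on the trapezoidal column (denominator 4−1=3):
T_{1}^{(1)} = (4·0.1541291 − 0.2009446) / 3 = 0.1385239
T_{2}^{(1)} = 0.1413688 + (0.1413688 − 0.1541291)/3 = 0.1371154
T_{2}^{(2)} = (16·0.1371154 − 0.1385239) / 15 = 0.1370215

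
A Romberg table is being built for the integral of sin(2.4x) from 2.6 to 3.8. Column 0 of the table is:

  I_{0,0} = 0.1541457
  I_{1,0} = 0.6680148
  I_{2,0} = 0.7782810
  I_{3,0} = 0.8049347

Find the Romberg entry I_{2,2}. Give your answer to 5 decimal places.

Richardson extrapolation on the trapezoidal column (denominator 4−1=3):
I_{1,1} = (4·0.6680148 − 0.1541457) / 3 = 0.8393045
I_{2,1} = (4·0.7782810 − 0.6680148) / 3 = 0.8150364
I_{2,2} = 0.8150364 + (0.8150364 − 0.8393045)/15 = 0.8134185
(Column j=1 coincides with Simpson's rule on the same nodes.)

0.81342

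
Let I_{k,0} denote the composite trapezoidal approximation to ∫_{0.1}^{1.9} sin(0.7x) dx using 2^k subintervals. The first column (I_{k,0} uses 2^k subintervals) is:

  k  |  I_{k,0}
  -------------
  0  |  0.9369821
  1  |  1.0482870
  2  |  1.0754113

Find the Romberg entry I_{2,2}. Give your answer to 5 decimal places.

1.08439

I_{1,1} = (4·1.0482870 − 0.9369821) / 3 = 1.0853886
I_{2,1} = 1.0754113 + (1.0754113 − 1.0482870)/3 = 1.0844527
I_{2,2} = (16·1.0844527 − 1.0853886) / 15 = 1.0843903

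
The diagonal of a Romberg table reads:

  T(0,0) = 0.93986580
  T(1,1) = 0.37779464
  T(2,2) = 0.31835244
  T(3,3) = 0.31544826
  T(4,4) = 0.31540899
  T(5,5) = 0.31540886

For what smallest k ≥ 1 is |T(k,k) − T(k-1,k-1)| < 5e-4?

|T(1,1) − T(0,0)| = 0.56207116 ≥ 5e-4
|T(2,2) − T(1,1)| = 0.05944220 ≥ 5e-4
|T(3,3) − T(2,2)| = 0.00290418 ≥ 5e-4
|T(4,4) − T(3,3)| = 0.00003927 < 5e-4

k = 4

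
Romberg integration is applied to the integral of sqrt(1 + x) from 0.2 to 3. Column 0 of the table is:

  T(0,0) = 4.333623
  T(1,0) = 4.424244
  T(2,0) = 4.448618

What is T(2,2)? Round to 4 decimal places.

Richardson extrapolation on the trapezoidal column (denominator 4−1=3):
T(1,1) = (4·4.424244 − 4.333623) / 3 = 4.454451
T(2,1) = 4.448618 + (4.448618 − 4.424244)/3 = 4.456743
T(2,2) = 4.456743 + (4.456743 − 4.454451)/15 = 4.456896
(Column j=1 coincides with Simpson's rule on the same nodes.)

4.4569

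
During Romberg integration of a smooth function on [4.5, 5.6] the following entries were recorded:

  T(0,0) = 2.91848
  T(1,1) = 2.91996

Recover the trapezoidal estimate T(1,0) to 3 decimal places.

From T(1,1) = (4·T(1,0) − T(0,0))/3, solve for T(1,0):
4·T(1,0) = 3·2.91996 + 2.91848 = 11.67836
T(1,0) = 2.91959

2.920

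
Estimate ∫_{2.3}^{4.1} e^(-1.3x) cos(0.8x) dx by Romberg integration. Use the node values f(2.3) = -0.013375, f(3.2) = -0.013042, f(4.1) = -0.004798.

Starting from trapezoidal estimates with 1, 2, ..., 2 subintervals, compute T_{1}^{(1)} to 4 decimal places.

-0.0211

T_{0}^{(0)} (trapezoid, 1 panel, h=1.8000): -0.016356
T_{1}^{(0)} (trapezoid, 2 panels, h=0.9000): -0.019916
T_{1}^{(1)} = -0.019916 + (-0.019916 − (-0.016356))/3 = -0.021103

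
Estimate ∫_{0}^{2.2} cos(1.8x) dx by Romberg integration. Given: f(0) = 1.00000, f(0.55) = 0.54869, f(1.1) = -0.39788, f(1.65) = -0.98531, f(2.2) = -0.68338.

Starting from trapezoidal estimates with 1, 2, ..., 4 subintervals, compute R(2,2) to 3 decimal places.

R(0,0) (trapezoid, 1 panel, h=2.2000): 0.34828
R(1,0) (trapezoid, 2 panels, h=1.1000): -0.26353
R(2,0) (trapezoid, 4 panels, h=0.5500): -0.37190
R(1,1) = -0.26353 + (-0.26353 − 0.34828)/3 = -0.46747
R(2,1) = -0.37190 + (-0.37190 − (-0.26353))/3 = -0.40802
R(2,2) = -0.40802 + (-0.40802 − (-0.46747))/15 = -0.40406

-0.404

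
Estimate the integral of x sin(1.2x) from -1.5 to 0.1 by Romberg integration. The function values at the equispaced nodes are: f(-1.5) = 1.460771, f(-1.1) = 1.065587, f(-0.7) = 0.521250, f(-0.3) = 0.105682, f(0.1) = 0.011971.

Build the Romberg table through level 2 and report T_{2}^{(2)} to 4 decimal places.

T_{0}^{(0)} (trapezoid, 1 panel, h=1.6000): 1.178194
T_{1}^{(0)} (trapezoid, 2 panels, h=0.8000): 1.006097
T_{2}^{(0)} (trapezoid, 4 panels, h=0.4000): 0.971556
T_{1}^{(1)} = 1.006097 + (1.006097 − 1.178194)/3 = 0.948731
T_{2}^{(1)} = 0.971556 + (0.971556 − 1.006097)/3 = 0.960042
T_{2}^{(2)} = 0.960042 + (0.960042 − 0.948731)/15 = 0.960796

0.9608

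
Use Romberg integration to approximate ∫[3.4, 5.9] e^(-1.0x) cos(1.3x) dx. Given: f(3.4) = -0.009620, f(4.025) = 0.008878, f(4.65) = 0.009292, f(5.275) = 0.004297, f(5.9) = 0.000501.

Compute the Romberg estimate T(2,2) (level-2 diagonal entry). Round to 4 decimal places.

T(0,0) (trapezoid, 1 panel, h=2.5000): -0.011399
T(1,0) (trapezoid, 2 panels, h=1.2500): 0.005916
T(2,0) (trapezoid, 4 panels, h=0.6250): 0.011192
T(1,1) = 0.005916 + (0.005916 − (-0.011399))/3 = 0.011688
T(2,1) = 0.011192 + (0.011192 − 0.005916)/3 = 0.012951
T(2,2) = 0.012951 + (0.012951 − 0.011688)/15 = 0.013035

0.0130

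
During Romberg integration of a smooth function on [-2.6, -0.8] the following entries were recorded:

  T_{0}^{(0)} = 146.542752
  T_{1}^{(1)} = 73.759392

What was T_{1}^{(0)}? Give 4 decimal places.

From T_{1}^{(1)} = (4·T_{1}^{(0)} − T_{0}^{(0)})/3, solve for T_{1}^{(0)}:
4·T_{1}^{(0)} = 3·73.759392 + 146.542752 = 367.820928
T_{1}^{(0)} = 91.955232

91.9552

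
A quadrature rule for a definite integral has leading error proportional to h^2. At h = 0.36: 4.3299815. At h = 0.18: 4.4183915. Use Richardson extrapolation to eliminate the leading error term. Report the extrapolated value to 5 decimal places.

4.44786

Extrapolated value = (4·A(h/2) − A(h)) / (4 − 1)
= (4·4.4183915 − 4.3299815) / 3
= 13.3435845 / 3 = 4.4478615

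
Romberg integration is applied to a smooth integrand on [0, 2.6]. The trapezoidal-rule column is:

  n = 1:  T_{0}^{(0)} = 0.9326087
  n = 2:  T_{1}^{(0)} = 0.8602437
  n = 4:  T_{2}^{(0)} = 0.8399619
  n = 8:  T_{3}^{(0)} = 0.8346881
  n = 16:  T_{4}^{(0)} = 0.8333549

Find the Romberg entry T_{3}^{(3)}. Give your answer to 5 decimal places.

0.83291

Richardson extrapolation on the trapezoidal column (denominator 4−1=3):
T_{1}^{(1)} = 0.8602437 + (0.8602437 − 0.9326087)/3 = 0.8361220
T_{2}^{(1)} = (4·0.8399619 − 0.8602437) / 3 = 0.8332013
T_{3}^{(1)} = 0.8346881 + (0.8346881 − 0.8399619)/3 = 0.8329302
T_{2}^{(2)} = 0.8332013 + (0.8332013 − 0.8361220)/15 = 0.8330066
T_{3}^{(2)} = (16·0.8329302 − 0.8332013) / 15 = 0.8329121
T_{3}^{(3)} = (64·0.8329121 − 0.8330066) / 63 = 0.8329106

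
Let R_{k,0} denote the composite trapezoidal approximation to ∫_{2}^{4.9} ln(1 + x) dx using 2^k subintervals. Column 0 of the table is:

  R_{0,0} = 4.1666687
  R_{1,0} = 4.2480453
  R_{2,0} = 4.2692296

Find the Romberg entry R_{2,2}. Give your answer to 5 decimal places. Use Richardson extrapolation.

4.27637

R_{1,1} = (4·4.2480453 − 4.1666687) / 3 = 4.2751708
R_{2,1} = (4·4.2692296 − 4.2480453) / 3 = 4.2762910
R_{2,2} = 4.2762910 + (4.2762910 − 4.2751708)/15 = 4.2763657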